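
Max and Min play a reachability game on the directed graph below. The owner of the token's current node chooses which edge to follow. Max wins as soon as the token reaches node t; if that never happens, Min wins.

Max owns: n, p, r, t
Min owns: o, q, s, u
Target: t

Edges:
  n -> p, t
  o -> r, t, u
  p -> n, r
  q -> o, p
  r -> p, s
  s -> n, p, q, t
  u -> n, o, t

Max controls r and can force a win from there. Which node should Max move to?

A0 = {t}
A1: add {n} — n (Max) has n→t.
A2: add {p} — p (Max) has p→n.
A3: add {r} — r (Max) has r→p.
A4 = A3; e.g. o (Min) can still go to u. Fixed point.
From r, successor p is in the attractor (rank 2); the other successor s is not.

p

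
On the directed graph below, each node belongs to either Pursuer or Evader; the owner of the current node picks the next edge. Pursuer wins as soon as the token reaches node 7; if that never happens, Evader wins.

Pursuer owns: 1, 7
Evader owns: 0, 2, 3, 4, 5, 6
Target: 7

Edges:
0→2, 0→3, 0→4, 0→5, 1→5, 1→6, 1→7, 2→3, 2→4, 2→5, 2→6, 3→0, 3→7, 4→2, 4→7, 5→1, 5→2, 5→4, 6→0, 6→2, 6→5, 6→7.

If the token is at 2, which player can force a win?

A0 = {7}
A1: add {1} — 1 (Pursuer) has 1→7.
A2 = A1; e.g. 0 (Evader) can still go to 2. Fixed point.
2 never enters the attractor, so Evader can avoid the target forever.

Evader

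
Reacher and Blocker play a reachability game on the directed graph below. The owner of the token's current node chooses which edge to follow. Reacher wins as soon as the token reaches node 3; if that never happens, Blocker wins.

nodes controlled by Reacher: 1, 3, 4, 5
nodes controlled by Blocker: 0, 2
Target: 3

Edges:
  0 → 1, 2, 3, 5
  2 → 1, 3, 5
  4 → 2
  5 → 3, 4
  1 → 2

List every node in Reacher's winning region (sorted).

3, 5

A0 = {3}
A1: add {5} — 5 (Reacher) has 5→3.
A2 = A1; e.g. 0 (Blocker) can still go to 1. Fixed point.
Reacher's winning region = {3, 5}.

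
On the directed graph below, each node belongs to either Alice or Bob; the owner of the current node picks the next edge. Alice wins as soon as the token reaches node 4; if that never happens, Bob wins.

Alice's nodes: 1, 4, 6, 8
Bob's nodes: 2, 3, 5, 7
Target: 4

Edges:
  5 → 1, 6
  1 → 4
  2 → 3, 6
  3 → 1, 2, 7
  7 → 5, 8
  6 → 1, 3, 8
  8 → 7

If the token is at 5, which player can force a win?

Alice

A0 = {4}
A1: add {1} — 1 (Alice) has 1→4.
A2: add {6} — 6 (Alice) has 6→1.
A3: add {5} — 5 (Bob): all of {1, 6} already in.
A4 = A3; e.g. 2 (Bob) can still go to 3. Fixed point.
5 ∈ A3, so Alice can force the target.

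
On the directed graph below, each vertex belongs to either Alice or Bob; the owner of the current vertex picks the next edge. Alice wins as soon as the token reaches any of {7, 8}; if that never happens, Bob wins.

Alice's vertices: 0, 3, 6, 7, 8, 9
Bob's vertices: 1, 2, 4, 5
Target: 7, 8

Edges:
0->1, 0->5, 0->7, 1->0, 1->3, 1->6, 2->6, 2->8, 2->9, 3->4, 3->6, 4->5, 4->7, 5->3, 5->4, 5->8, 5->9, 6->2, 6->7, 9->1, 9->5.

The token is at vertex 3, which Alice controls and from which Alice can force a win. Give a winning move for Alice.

A0 = {7, 8}
A1: add {0, 6} — 0 (Alice) has 0→7; 6 (Alice) has 6→7.
A2: add {3} — 3 (Alice) has 3→6.
A3: add {1} — 1 (Bob): all of {0, 3, 6} already in.
A4: add {9} — 9 (Alice) has 9→1.
A5: add {2} — 2 (Bob): all of {6, 8, 9} already in.
A6 = A5; e.g. 4 (Bob) can still go to 5. Fixed point.
From 3, successor 6 is in the attractor (rank 1); the other successor 4 is not.

6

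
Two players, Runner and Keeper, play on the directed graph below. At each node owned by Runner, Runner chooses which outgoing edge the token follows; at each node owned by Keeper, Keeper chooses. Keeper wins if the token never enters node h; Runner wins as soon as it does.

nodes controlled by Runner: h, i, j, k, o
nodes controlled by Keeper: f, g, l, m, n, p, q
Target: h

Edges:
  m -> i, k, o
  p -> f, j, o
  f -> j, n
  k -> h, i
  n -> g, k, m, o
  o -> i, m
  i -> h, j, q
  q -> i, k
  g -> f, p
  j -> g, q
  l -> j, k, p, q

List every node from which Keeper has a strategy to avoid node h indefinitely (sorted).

A0 = {h}
A1: add {i, k} — i (Runner) has i→h; k (Runner) has k→h.
A2: add {o, q} — o (Runner) has o→i; q (Keeper): all of {i, k} already in.
A3: add {j, m} — j (Runner) has j→q; m (Keeper): all of {i, k, o} already in.
A4 = A3; e.g. f (Keeper) can still go to n. Fixed point.
Runner's attractor = {h, i, j, k, m, o, q}; Keeper avoids the target exactly from the complement.

f, g, l, n, p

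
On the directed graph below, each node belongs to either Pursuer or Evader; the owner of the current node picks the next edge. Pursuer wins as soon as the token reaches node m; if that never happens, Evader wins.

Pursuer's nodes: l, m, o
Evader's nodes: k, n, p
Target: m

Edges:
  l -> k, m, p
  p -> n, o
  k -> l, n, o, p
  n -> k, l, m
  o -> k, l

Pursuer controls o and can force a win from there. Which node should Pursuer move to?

A0 = {m}
A1: add {l} — l (Pursuer) has l→m.
A2: add {o} — o (Pursuer) has o→l.
A3 = A2; e.g. k (Evader) can still go to n. Fixed point.
From o, successor l is in the attractor (rank 1); the other successor k is not.

l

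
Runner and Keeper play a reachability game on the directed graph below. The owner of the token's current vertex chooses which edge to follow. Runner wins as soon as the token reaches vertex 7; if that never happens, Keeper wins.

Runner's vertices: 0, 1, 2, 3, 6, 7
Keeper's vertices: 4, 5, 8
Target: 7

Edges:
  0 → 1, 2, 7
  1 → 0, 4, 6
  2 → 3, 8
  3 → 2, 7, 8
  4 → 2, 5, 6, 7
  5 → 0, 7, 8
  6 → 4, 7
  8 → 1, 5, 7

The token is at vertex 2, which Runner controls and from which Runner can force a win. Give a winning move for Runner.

A0 = {7}
A1: add {0, 3, 6} — 0 (Runner) has 0→7; 3 (Runner) has 3→7; 6 (Runner) has 6→7.
A2: add {1, 2} — 1 (Runner) has 1→0; 2 (Runner) has 2→3.
A3 = A2; e.g. 4 (Keeper) can still go to 5. Fixed point.
From 2, successor 3 is in the attractor (rank 1); the other successor 8 is not.

3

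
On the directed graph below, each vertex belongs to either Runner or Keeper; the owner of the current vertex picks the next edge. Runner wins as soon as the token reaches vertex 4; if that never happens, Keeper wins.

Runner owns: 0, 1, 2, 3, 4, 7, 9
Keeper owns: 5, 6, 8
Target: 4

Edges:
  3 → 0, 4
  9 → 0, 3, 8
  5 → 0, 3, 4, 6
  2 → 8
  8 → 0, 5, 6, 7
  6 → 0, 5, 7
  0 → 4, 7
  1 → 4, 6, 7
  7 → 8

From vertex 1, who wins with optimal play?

Runner

A0 = {4}
A1: add {0, 1, 3} — 0 (Runner) has 0→4; 1 (Runner) has 1→4; 3 (Runner) has 3→4.
1 ∈ A1, so Runner can force the target.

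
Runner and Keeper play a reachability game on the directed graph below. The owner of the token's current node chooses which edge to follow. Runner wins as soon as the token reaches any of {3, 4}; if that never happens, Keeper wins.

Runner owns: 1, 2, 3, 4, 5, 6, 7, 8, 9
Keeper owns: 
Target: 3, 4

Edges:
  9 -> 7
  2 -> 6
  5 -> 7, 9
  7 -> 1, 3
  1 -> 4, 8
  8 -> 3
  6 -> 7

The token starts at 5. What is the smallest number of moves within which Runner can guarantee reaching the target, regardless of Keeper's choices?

2

A0 = {3, 4}
A1: add {1, 7, 8} — 1 (Runner) has 1→4; 7 (Runner) has 7→3; 8 (Runner) has 8→3.
A2: add {5, 6, 9} — 5 (Runner) has 5→7; 6 (Runner) has 6→7; 9 (Runner) has 9→7.
5 enters the attractor at level 2, so Runner can force the target in 2 moves from there.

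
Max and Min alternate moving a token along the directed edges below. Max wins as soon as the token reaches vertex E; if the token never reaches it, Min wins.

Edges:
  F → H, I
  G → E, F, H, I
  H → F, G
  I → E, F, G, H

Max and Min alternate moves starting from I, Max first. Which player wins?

Track states (vertex, player-to-move).
A0 = {(E,Max), (E,Min)}
A1: add {(G,Max), (I,Max)}.
(I,Max) ∈ A1 ⇒ Max forces the target.

Max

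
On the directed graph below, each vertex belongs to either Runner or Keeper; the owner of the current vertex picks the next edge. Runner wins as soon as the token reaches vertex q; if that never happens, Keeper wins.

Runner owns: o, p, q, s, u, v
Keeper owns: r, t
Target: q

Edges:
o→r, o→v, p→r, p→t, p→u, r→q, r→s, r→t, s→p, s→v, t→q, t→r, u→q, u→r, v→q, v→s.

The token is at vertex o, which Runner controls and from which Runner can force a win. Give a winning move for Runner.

A0 = {q}
A1: add {u, v} — u (Runner) has u→q; v (Runner) has v→q.
A2: add {o, p, s} — o (Runner) has o→v; p (Runner) has p→u; s (Runner) has s→v.
A3 = A2; e.g. r (Keeper) can still go to t. Fixed point.
From o, successor v is in the attractor (rank 1); the other successor r is not.

v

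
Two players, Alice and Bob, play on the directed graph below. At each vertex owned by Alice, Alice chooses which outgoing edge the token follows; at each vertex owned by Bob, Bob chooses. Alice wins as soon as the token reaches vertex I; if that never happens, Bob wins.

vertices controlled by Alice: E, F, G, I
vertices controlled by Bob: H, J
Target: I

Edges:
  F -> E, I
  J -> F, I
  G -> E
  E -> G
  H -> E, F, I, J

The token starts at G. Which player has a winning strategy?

Bob

A0 = {I}
A1: add {F} — F (Alice) has F→I.
A2: add {J} — J (Bob): all of {F, I} already in.
A3 = A2; e.g. E (Alice) has no edge into A2. Fixed point.
G never enters the attractor, so Bob can avoid the target forever.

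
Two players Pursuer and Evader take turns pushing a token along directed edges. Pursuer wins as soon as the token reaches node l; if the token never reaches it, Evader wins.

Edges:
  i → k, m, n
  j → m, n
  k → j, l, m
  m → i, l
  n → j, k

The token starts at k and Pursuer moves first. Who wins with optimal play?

Pursuer

Track states (vertex, player-to-move).
A0 = {(l,Pursuer), (l,Evader)}
A1: add {(k,Pursuer), (m,Pursuer)}.
(k,Pursuer) ∈ A1 ⇒ Pursuer forces the target.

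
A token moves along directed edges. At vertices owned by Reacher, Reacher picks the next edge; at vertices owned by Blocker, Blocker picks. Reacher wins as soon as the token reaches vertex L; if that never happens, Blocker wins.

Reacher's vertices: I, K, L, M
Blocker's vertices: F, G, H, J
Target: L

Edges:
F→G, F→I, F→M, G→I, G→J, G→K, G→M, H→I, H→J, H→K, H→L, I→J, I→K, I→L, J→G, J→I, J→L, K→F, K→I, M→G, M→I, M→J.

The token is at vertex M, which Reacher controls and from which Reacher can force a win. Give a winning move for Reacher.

A0 = {L}
A1: add {I} — I (Reacher) has I→L.
A2: add {K, M} — K (Reacher) has K→I; M (Reacher) has M→I.
A3 = A2; e.g. F (Blocker) can still go to G. Fixed point.
From M, successor I is in the attractor (rank 1); the other successors G, J are not.

I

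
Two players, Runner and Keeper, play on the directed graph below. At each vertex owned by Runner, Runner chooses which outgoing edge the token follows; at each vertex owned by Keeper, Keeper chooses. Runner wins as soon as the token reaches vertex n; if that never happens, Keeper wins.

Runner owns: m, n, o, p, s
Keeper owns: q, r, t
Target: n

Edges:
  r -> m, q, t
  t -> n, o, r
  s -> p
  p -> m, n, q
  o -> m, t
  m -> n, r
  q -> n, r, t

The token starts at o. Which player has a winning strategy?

A0 = {n}
A1: add {m, p} — m (Runner) has m→n; p (Runner) has p→n.
A2: add {o, s} — o (Runner) has o→m; s (Runner) has s→p.
A3 = A2; e.g. q (Keeper) can still go to r. Fixed point.
o ∈ A2, so Runner can force the target.

Runner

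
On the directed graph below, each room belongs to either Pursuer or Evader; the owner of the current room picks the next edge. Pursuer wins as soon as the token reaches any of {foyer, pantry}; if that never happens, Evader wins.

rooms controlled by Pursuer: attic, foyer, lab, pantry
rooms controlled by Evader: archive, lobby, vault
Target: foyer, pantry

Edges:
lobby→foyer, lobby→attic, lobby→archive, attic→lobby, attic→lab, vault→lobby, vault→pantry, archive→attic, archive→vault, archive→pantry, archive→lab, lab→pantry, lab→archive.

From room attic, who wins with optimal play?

A0 = {foyer, pantry}
A1: add {lab} — lab (Pursuer) has lab→pantry.
A2: add {attic} — attic (Pursuer) has attic→lab.
A3 = A2; e.g. lobby (Evader) can still go to archive. Fixed point.
attic ∈ A2, so Pursuer can force the target.

Pursuer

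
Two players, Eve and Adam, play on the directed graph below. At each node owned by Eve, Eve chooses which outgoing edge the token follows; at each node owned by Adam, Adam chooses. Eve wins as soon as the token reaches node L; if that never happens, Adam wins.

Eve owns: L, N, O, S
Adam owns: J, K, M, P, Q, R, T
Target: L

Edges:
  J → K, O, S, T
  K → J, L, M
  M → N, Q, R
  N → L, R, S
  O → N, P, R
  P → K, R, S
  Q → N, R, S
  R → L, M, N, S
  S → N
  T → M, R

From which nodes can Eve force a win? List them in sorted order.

A0 = {L}
A1: add {N} — N (Eve) has N→L.
A2: add {O, S} — O (Eve) has O→N; S (Eve) has S→N.
A3 = A2; e.g. J (Adam) can still go to K. Fixed point.
Eve's winning region = {L, N, O, S}.

L, N, O, S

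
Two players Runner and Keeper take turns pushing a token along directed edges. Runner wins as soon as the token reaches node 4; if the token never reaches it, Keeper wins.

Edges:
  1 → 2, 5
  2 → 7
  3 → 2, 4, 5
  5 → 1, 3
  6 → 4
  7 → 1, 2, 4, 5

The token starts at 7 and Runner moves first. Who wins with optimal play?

Track states (vertex, player-to-move).
A0 = {(4,Runner), (4,Keeper)}
A1: add {(3,Runner), (6,Runner), (6,Keeper), (7,Runner)}.
(7,Runner) ∈ A1 ⇒ Runner forces the target.

Runner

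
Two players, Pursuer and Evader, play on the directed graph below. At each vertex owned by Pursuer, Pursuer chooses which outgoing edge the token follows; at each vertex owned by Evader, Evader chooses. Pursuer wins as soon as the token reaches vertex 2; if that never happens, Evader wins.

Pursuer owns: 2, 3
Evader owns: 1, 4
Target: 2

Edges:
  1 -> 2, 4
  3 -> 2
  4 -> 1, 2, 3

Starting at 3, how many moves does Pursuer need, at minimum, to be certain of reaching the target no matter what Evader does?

1

A0 = {2}
A1: add {3} — 3 (Pursuer) has 3→2.
A2 = A1; e.g. 1 (Evader) can still go to 4. Fixed point.
3 enters the attractor at level 1, so Pursuer can force the target in 1 move from there.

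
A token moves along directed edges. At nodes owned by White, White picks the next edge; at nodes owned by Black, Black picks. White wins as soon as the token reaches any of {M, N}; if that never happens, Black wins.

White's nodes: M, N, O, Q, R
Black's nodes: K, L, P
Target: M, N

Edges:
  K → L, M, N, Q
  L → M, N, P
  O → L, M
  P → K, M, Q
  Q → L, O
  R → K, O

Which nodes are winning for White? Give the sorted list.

A0 = {M, N}
A1: add {O} — O (White) has O→M.
A2: add {Q, R} — Q (White) has Q→O; R (White) has R→O.
A3 = A2; e.g. K (Black) can still go to L. Fixed point.
White's winning region = {M, N, O, Q, R}.

M, N, O, Q, R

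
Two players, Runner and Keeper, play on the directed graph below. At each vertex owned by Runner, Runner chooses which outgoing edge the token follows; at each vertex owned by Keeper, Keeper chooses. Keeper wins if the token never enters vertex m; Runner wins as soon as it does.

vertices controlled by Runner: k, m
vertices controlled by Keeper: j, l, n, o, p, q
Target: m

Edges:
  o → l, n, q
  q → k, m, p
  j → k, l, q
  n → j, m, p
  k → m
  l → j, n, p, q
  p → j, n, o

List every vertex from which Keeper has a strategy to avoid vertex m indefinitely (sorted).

j, l, n, o, p, q

A0 = {m}
A1: add {k} — k (Runner) has k→m.
A2 = A1; e.g. j (Keeper) can still go to l. Fixed point.
Runner's attractor = {k, m}; Keeper avoids the target exactly from the complement.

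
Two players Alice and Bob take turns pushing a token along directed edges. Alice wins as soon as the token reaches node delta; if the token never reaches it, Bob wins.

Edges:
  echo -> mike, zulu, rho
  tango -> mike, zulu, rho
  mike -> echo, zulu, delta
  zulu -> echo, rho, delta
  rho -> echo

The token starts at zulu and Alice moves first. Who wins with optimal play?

Track states (vertex, player-to-move).
A0 = {(delta,Alice), (delta,Bob)}
A1: add {(mike,Alice), (zulu,Alice)}.
(zulu,Alice) ∈ A1 ⇒ Alice forces the target.

Alice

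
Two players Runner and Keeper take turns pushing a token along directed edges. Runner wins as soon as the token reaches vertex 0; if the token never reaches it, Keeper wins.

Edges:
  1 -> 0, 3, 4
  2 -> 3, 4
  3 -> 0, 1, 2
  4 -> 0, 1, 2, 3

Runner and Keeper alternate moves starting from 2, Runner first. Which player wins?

Track states (vertex, player-to-move).
A0 = {(0,Runner), (0,Keeper)}
A1: add {(1,Runner), (3,Runner), (4,Runner)}.
A2: add {(1,Keeper), (2,Keeper)}.
A3 = A2; e.g. (2,Runner) stays out. (2,Runner) never enters ⇒ Keeper avoids the target.

Keeper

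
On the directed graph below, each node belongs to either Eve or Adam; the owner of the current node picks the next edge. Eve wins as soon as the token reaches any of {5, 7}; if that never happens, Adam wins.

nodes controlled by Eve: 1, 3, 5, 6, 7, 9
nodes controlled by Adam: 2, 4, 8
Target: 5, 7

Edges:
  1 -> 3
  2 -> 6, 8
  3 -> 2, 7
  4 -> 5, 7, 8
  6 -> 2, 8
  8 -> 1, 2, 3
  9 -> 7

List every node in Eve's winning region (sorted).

1, 3, 5, 7, 9

A0 = {5, 7}
A1: add {3, 9} — 3 (Eve) has 3→7; 9 (Eve) has 9→7.
A2: add {1} — 1 (Eve) has 1→3.
A3 = A2; e.g. 2 (Adam) can still go to 6. Fixed point.
Eve's winning region = {1, 3, 5, 7, 9}.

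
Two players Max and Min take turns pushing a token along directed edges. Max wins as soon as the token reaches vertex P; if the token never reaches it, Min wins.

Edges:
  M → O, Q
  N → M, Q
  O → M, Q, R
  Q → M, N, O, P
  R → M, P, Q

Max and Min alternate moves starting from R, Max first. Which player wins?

Max

Track states (vertex, player-to-move).
A0 = {(P,Max), (P,Min)}
A1: add {(Q,Max), (R,Max)}.
(R,Max) ∈ A1 ⇒ Max forces the target.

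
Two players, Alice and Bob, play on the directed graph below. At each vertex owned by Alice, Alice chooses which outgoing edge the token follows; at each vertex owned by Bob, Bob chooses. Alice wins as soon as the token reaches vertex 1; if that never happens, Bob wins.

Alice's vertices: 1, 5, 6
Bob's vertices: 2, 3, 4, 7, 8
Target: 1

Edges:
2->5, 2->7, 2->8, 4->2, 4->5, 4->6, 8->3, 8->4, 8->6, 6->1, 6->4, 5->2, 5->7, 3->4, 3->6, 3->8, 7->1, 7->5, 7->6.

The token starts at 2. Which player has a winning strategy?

A0 = {1}
A1: add {6} — 6 (Alice) has 6→1.
A2 = A1; e.g. 2 (Bob) can still go to 5. Fixed point.
2 never enters the attractor, so Bob can avoid the target forever.

Bob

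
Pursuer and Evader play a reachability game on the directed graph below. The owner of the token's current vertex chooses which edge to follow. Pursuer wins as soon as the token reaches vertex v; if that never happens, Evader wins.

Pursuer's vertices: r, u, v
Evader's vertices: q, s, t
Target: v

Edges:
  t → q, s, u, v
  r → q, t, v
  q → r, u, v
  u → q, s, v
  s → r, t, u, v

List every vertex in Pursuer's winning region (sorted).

A0 = {v}
A1: add {r, u} — r (Pursuer) has r→v; u (Pursuer) has u→v.
A2: add {q} — q (Evader): all of {r, u, v} already in.
A3 = A2; e.g. s (Evader) can still go to t. Fixed point.
Pursuer's winning region = {q, r, u, v}.

q, r, u, v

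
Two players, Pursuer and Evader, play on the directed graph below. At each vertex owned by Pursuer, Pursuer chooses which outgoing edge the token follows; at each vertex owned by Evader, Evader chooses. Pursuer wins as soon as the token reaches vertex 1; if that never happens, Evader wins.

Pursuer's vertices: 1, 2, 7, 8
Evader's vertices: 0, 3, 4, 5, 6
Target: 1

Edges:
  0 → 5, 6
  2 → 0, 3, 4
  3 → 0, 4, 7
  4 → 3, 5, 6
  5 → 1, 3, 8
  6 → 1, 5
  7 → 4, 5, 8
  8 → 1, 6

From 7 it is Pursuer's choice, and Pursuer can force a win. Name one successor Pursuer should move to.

8

A0 = {1}
A1: add {8} — 8 (Pursuer) has 8→1.
A2: add {7} — 7 (Pursuer) has 7→8.
A3 = A2; e.g. 0 (Evader) can still go to 5. Fixed point.
From 7, successor 8 is in the attractor (rank 1); the other successors 4, 5 are not.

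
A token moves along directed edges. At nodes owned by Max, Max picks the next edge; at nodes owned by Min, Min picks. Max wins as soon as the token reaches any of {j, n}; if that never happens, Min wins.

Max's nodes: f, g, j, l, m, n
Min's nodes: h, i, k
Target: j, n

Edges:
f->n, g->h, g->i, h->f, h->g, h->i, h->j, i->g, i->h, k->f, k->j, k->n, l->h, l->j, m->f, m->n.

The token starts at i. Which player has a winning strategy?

A0 = {j, n}
A1: add {f, l, m} — f (Max) has f→n; l (Max) has l→j; m (Max) has m→n.
A2: add {k} — k (Min): all of {f, j, n} already in.
A3 = A2; e.g. g (Max) has no edge into A2. Fixed point.
i never enters the attractor, so Min can avoid the target forever.

Min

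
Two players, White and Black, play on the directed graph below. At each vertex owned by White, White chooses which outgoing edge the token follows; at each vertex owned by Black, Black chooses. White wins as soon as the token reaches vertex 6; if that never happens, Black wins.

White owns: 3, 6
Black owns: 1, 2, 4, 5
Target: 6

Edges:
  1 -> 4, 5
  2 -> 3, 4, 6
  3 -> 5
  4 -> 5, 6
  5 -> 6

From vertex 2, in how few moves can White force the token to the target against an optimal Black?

3

A0 = {6}
A1: add {5} — 5 (Black): all of {6} already in.
A2: add {3, 4} — 3 (White) has 3→5; 4 (Black): all of {5, 6} already in.
A3: add {1, 2} — 1 (Black): all of {4, 5} already in; 2 (Black): all of {3, 4, 6} already in.
A3 = all vertices. Fixed point.
2 enters the attractor at level 3, so White can force the target in 3 moves from there.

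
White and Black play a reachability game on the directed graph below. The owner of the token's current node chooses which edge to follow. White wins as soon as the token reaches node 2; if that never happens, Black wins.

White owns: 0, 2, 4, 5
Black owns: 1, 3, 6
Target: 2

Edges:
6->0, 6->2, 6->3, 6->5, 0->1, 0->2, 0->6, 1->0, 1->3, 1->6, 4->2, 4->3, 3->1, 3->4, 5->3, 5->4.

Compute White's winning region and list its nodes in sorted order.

A0 = {2}
A1: add {0, 4} — 0 (White) has 0→2; 4 (White) has 4→2.
A2: add {5} — 5 (White) has 5→4.
A3 = A2; e.g. 1 (Black) can still go to 3. Fixed point.
White's winning region = {0, 2, 4, 5}.

0, 2, 4, 5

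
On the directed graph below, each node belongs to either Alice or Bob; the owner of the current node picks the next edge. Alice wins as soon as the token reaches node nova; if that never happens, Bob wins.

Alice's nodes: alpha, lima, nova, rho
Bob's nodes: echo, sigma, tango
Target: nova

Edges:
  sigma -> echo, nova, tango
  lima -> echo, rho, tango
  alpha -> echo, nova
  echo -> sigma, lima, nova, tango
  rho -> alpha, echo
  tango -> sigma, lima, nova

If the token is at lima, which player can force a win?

Alice

A0 = {nova}
A1: add {alpha} — alpha (Alice) has alpha→nova.
A2: add {rho} — rho (Alice) has rho→alpha.
A3: add {lima} — lima (Alice) has lima→rho.
A4 = A3; e.g. sigma (Bob) can still go to echo. Fixed point.
lima ∈ A3, so Alice can force the target.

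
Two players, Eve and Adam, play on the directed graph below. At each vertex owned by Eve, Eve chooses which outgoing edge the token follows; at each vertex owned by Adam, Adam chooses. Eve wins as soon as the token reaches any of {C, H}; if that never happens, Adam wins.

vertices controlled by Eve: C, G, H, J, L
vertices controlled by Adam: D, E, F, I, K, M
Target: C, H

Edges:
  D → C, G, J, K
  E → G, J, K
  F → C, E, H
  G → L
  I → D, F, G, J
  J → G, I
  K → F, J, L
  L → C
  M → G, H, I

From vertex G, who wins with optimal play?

Eve

A0 = {C, H}
A1: add {L} — L (Eve) has L→C.
A2: add {G} — G (Eve) has G→L.
G ∈ A2, so Eve can force the target.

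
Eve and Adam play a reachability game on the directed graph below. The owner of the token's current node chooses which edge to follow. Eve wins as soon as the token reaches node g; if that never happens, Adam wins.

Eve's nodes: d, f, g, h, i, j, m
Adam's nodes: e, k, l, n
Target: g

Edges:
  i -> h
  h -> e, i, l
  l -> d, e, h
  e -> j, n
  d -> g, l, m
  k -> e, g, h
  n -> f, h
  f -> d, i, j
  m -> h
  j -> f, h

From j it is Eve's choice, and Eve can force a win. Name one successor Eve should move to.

A0 = {g}
A1: add {d} — d (Eve) has d→g.
A2: add {f} — f (Eve) has f→d.
A3: add {j} — j (Eve) has j→f.
A4 = A3; e.g. e (Adam) can still go to n. Fixed point.
From j, successor f is in the attractor (rank 2); the other successor h is not.

f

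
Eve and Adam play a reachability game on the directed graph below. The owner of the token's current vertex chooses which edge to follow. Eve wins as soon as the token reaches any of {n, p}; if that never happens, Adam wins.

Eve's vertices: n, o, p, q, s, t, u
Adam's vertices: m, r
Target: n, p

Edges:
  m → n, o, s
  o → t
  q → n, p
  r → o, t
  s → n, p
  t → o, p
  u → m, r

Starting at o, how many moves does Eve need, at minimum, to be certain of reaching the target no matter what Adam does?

2

A0 = {n, p}
A1: add {q, s, t} — q (Eve) has q→n; s (Eve) has s→n; t (Eve) has t→p.
A2: add {o} — o (Eve) has o→t.
o enters the attractor at level 2, so Eve can force the target in 2 moves from there.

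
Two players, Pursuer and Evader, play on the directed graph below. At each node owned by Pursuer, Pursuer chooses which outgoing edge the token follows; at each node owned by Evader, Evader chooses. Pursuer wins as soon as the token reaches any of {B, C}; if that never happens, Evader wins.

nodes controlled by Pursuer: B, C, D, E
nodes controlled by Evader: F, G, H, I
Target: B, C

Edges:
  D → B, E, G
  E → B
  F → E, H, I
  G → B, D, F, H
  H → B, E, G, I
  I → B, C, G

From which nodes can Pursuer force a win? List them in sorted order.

B, C, D, E

A0 = {B, C}
A1: add {D, E} — D (Pursuer) has D→B; E (Pursuer) has E→B.
A2 = A1; e.g. F (Evader) can still go to H. Fixed point.
Pursuer's winning region = {B, C, D, E}.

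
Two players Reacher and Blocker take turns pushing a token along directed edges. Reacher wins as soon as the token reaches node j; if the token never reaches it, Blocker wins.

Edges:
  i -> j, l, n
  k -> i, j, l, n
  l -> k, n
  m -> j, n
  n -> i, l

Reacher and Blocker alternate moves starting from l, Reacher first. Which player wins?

Track states (vertex, player-to-move).
A0 = {(j,Reacher), (j,Blocker)}
A1: add {(i,Reacher), (k,Reacher), (m,Reacher)}.
A2 = A1; e.g. (i,Blocker) stays out. (l,Reacher) never enters ⇒ Blocker avoids the target.

Blocker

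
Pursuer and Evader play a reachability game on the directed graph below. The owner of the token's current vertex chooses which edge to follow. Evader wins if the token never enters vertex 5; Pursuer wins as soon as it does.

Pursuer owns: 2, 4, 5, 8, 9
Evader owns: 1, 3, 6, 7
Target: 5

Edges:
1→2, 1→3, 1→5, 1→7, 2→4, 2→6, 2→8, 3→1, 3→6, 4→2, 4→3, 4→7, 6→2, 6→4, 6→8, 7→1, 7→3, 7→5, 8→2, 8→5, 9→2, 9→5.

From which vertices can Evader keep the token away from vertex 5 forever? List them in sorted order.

A0 = {5}
A1: add {8, 9} — 8 (Pursuer) has 8→5; 9 (Pursuer) has 9→5.
A2: add {2} — 2 (Pursuer) has 2→8.
A3: add {4} — 4 (Pursuer) has 4→2.
A4: add {6} — 6 (Evader): all of {2, 4, 8} already in.
A5 = A4; e.g. 1 (Evader) can still go to 3. Fixed point.
Pursuer's attractor = {2, 4, 5, 6, 8, 9}; Evader avoids the target exactly from the complement.

1, 3, 7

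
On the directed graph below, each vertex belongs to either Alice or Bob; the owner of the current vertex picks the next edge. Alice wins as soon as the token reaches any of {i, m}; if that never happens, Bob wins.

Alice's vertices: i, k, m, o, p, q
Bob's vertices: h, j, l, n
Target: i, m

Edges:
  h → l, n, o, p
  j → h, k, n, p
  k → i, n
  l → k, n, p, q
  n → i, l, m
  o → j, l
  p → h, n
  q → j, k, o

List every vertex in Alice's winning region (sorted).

i, k, m, q

A0 = {i, m}
A1: add {k} — k (Alice) has k→i.
A2: add {q} — q (Alice) has q→k.
A3 = A2; e.g. h (Bob) can still go to l. Fixed point.
Alice's winning region = {i, k, m, q}.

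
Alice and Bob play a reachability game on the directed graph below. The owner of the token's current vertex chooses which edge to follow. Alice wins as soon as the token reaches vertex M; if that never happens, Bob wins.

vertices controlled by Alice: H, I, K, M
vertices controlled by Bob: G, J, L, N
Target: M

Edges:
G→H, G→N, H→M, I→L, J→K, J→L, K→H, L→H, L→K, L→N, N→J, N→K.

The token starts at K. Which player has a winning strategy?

A0 = {M}
A1: add {H} — H (Alice) has H→M.
A2: add {K} — K (Alice) has K→H.
A3 = A2; e.g. G (Bob) can still go to N. Fixed point.
K ∈ A2, so Alice can force the target.

Alice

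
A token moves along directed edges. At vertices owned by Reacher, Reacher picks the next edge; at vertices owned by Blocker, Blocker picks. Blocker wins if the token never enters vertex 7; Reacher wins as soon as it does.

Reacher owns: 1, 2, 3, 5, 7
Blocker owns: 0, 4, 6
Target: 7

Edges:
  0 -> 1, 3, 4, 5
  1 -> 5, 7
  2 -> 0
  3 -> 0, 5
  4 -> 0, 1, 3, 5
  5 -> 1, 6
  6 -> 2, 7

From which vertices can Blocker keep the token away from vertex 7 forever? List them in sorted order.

A0 = {7}
A1: add {1} — 1 (Reacher) has 1→7.
A2: add {5} — 5 (Reacher) has 5→1.
A3: add {3} — 3 (Reacher) has 3→5.
A4 = A3; e.g. 0 (Blocker) can still go to 4. Fixed point.
Reacher's attractor = {1, 3, 5, 7}; Blocker avoids the target exactly from the complement.

0, 2, 4, 6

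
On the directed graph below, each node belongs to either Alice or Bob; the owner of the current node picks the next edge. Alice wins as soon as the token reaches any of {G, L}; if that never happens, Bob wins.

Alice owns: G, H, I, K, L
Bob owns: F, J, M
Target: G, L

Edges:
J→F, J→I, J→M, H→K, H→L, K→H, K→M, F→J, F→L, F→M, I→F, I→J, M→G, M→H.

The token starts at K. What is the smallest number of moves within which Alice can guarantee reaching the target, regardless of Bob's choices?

2

A0 = {G, L}
A1: add {H} — H (Alice) has H→L.
A2: add {K, M} — K (Alice) has K→H; M (Bob): all of {G, H} already in.
A3 = A2; e.g. F (Bob) can still go to J. Fixed point.
K enters the attractor at level 2, so Alice can force the target in 2 moves from there.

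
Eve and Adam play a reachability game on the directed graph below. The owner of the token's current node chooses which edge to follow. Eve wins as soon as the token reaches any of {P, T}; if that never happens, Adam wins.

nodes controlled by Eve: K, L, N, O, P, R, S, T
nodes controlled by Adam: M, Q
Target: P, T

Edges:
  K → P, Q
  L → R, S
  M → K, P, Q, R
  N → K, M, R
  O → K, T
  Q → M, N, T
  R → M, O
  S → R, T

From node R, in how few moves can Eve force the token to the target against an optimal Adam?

A0 = {P, T}
A1: add {K, O, S} — K (Eve) has K→P; O (Eve) has O→T; S (Eve) has S→T.
A2: add {L, N, R} — L (Eve) has L→S; N (Eve) has N→K; R (Eve) has R→O.
A3 = A2; e.g. M (Adam) can still go to Q. Fixed point.
R enters the attractor at level 2, so Eve can force the target in 2 moves from there.

2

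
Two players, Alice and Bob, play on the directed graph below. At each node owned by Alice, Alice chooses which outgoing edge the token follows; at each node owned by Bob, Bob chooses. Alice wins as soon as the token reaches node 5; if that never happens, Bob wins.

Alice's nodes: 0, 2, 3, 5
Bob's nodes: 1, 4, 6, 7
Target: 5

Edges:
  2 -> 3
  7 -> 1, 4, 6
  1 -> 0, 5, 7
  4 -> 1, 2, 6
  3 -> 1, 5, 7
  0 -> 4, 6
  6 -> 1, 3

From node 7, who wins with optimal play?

Bob

A0 = {5}
A1: add {3} — 3 (Alice) has 3→5.
A2: add {2} — 2 (Alice) has 2→3.
A3 = A2; e.g. 0 (Alice) has no edge into A2. Fixed point.
7 never enters the attractor, so Bob can avoid the target forever.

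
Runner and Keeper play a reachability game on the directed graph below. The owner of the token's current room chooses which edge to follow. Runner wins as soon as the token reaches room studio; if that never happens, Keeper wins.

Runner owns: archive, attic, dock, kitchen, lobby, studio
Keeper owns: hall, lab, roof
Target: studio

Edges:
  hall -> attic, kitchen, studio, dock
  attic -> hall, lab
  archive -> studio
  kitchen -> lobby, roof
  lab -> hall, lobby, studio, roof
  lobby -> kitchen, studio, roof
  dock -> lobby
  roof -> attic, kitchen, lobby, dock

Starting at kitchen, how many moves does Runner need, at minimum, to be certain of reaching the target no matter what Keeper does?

2

A0 = {studio}
A1: add {archive, lobby} — archive (Runner) has archive→studio; lobby (Runner) has lobby→studio.
A2: add {dock, kitchen} — kitchen (Runner) has kitchen→lobby; dock (Runner) has dock→lobby.
A3 = A2; e.g. hall (Keeper) can still go to attic. Fixed point.
kitchen enters the attractor at level 2, so Runner can force the target in 2 moves from there.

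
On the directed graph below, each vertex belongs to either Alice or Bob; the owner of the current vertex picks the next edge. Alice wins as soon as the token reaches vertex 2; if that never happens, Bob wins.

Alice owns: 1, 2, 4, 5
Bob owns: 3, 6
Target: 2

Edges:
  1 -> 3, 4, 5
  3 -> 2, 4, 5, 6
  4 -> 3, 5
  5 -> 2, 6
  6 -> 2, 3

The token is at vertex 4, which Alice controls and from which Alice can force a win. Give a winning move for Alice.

A0 = {2}
A1: add {5} — 5 (Alice) has 5→2.
A2: add {1, 4} — 1 (Alice) has 1→5; 4 (Alice) has 4→5.
A3 = A2; e.g. 3 (Bob) can still go to 6. Fixed point.
From 4, successor 5 is in the attractor (rank 1); the other successor 3 is not.

5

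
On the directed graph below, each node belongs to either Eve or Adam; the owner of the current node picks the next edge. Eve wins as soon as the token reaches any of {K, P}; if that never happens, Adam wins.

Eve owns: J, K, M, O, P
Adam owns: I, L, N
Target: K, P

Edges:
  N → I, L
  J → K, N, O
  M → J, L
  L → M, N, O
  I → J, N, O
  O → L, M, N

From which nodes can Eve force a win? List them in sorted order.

A0 = {K, P}
A1: add {J} — J (Eve) has J→K.
A2: add {M} — M (Eve) has M→J.
A3: add {O} — O (Eve) has O→M.
A4 = A3; e.g. I (Adam) can still go to N. Fixed point.
Eve's winning region = {J, K, M, O, P}.

J, K, M, O, P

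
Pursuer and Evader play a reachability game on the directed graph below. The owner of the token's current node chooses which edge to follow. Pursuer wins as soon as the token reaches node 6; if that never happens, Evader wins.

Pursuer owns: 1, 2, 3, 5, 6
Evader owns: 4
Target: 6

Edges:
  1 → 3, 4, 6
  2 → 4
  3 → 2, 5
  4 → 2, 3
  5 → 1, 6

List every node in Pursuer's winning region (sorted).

1, 3, 5, 6

A0 = {6}
A1: add {1, 5} — 1 (Pursuer) has 1→6; 5 (Pursuer) has 5→6.
A2: add {3} — 3 (Pursuer) has 3→5.
A3 = A2; e.g. 2 (Pursuer) has no edge into A2. Fixed point.
Pursuer's winning region = {1, 3, 5, 6}.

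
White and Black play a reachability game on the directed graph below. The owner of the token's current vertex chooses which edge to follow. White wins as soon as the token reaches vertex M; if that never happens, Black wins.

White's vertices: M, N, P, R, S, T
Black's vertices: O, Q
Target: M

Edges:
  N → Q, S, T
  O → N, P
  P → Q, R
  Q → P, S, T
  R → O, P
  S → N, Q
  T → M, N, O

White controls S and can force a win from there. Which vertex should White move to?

A0 = {M}
A1: add {T} — T (White) has T→M.
A2: add {N} — N (White) has N→T.
A3: add {S} — S (White) has S→N.
A4 = A3; e.g. O (Black) can still go to P. Fixed point.
From S, successor N is in the attractor (rank 2); the other successor Q is not.

N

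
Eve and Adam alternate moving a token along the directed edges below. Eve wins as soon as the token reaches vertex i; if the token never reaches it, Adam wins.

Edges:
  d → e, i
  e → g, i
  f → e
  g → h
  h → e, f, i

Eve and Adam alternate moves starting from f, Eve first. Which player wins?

Adam

Track states (vertex, player-to-move).
A0 = {(i,Eve), (i,Adam)}
A1: add {(d,Eve), (e,Eve), (h,Eve)}.
A2: add {(d,Adam), (f,Adam), (g,Adam)}.
A3 = A2; e.g. (e,Adam) stays out. (f,Eve) never enters ⇒ Adam avoids the target.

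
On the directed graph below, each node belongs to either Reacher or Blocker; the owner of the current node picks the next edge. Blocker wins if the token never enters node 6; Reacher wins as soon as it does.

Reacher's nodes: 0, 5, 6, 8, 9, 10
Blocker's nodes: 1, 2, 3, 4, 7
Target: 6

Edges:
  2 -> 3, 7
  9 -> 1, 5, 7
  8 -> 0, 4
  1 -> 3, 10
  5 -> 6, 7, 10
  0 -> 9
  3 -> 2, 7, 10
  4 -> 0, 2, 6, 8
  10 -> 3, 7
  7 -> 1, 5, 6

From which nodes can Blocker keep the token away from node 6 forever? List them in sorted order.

1, 2, 3, 4, 7, 10

A0 = {6}
A1: add {5} — 5 (Reacher) has 5→6.
A2: add {9} — 9 (Reacher) has 9→5.
A3: add {0} — 0 (Reacher) has 0→9.
A4: add {8} — 8 (Reacher) has 8→0.
A5 = A4; e.g. 1 (Blocker) can still go to 3. Fixed point.
Reacher's attractor = {0, 5, 6, 8, 9}; Blocker avoids the target exactly from the complement.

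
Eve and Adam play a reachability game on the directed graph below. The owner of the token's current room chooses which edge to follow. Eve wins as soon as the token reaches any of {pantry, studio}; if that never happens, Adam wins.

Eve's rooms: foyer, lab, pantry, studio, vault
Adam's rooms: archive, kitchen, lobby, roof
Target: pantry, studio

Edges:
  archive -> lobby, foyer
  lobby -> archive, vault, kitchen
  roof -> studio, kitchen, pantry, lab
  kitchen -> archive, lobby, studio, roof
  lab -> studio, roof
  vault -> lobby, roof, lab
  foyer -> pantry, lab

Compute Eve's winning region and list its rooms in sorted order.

foyer, lab, pantry, studio, vault

A0 = {pantry, studio}
A1: add {foyer, lab} — foyer (Eve) has foyer→pantry; lab (Eve) has lab→studio.
A2: add {vault} — vault (Eve) has vault→lab.
A3 = A2; e.g. archive (Adam) can still go to lobby. Fixed point.
Eve's winning region = {foyer, lab, pantry, studio, vault}.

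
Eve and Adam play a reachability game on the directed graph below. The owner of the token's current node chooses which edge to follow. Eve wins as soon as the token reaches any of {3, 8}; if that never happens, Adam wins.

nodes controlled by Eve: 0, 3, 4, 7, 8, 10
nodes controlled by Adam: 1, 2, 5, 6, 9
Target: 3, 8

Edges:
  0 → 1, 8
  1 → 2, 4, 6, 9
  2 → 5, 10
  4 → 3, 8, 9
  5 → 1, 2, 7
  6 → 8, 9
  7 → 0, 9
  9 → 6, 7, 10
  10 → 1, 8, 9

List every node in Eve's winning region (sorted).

A0 = {3, 8}
A1: add {0, 4, 10} — 0 (Eve) has 0→8; 4 (Eve) has 4→3; 10 (Eve) has 10→8.
A2: add {7} — 7 (Eve) has 7→0.
A3 = A2; e.g. 1 (Adam) can still go to 2. Fixed point.
Eve's winning region = {0, 3, 4, 7, 8, 10}.

0, 3, 4, 7, 8, 10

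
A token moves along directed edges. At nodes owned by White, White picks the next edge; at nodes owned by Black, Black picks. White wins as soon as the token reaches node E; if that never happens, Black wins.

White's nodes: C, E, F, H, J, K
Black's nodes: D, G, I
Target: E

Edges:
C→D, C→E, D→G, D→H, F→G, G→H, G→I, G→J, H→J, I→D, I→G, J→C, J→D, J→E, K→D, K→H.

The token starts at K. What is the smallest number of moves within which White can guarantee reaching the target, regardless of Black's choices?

A0 = {E}
A1: add {C, J} — C (White) has C→E; J (White) has J→E.
A2: add {H} — H (White) has H→J.
A3: add {K} — K (White) has K→H.
A4 = A3; e.g. D (Black) can still go to G. Fixed point.
K enters the attractor at level 3, so White can force the target in 3 moves from there.

3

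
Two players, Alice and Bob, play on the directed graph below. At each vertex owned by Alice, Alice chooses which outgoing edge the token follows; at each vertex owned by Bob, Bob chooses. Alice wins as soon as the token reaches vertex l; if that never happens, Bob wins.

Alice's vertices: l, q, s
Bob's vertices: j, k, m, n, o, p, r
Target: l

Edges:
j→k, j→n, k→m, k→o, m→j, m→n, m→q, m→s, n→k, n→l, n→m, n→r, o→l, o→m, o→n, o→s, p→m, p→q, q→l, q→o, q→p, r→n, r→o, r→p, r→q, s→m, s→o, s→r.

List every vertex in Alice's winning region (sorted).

A0 = {l}
A1: add {q} — q (Alice) has q→l.
A2 = A1; e.g. j (Bob) can still go to k. Fixed point.
Alice's winning region = {l, q}.

l, q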